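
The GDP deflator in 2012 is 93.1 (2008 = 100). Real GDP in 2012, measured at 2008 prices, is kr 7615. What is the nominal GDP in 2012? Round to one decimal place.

Nominal = Real × (Index/100) = 7615 × (93.1/100)
        = 7615 × 0.931 = 7089.5650

7089.6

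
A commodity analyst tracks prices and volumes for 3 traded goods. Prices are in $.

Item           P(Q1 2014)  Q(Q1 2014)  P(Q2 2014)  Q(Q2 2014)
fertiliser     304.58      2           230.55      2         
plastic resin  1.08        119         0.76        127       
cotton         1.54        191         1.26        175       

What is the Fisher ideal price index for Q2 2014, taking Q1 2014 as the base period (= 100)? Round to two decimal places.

76.69

Laspeyres component (base-period weights):
ΣP(Q2 2014)Q(Q1 2014) = 230.55×2 + 0.76×119 + 1.26×191 = 461.1 + 90.44 + 240.66 = 792.2
ΣP(Q1 2014)Q(Q1 2014) = 304.58×2 + 1.08×119 + 1.54×191 = 609.16 + 128.52 + 294.14 = 1031.82
L = 792.2 / 1031.82 × 100 = 76.7770
Paasche component (current-period weights):
ΣP(Q2 2014)Q(Q2 2014) = 230.55×2 + 0.76×127 + 1.26×175 = 461.1 + 96.52 + 220.5 = 778.12
ΣP(Q1 2014)Q(Q2 2014) = 304.58×2 + 1.08×127 + 1.54×175 = 609.16 + 137.16 + 269.5 = 1015.82
P = 778.12 / 1015.82 × 100 = 76.6002
Fisher = √(L × P) = √(76.7770 × 76.6002) = 76.6885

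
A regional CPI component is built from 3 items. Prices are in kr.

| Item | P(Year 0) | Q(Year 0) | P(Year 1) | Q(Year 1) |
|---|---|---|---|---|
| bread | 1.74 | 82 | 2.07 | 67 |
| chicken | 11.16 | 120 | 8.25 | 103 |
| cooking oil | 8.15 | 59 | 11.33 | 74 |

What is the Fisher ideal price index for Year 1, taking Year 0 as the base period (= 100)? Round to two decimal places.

95.41

Laspeyres component (base-period weights):
ΣP(Year 1)Q(Year 0) = 2.07×82 + 8.25×120 + 11.33×59 = 169.74 + 990 + 668.47 = 1828.21
ΣP(Year 0)Q(Year 0) = 1.74×82 + 11.16×120 + 8.15×59 = 142.68 + 1339.2 + 480.85 = 1962.73
L = 1828.21 / 1962.73 × 100 = 93.1463
Paasche component (current-period weights):
ΣP(Year 1)Q(Year 1) = 2.07×67 + 8.25×103 + 11.33×74 = 138.69 + 849.75 + 838.42 = 1826.86
ΣP(Year 0)Q(Year 1) = 1.74×67 + 11.16×103 + 8.15×74 = 116.58 + 1149.48 + 603.1 = 1869.16
P = 1826.86 / 1869.16 × 100 = 97.7370
Fisher = √(L × P) = √(93.1463 × 97.7370) = 95.4140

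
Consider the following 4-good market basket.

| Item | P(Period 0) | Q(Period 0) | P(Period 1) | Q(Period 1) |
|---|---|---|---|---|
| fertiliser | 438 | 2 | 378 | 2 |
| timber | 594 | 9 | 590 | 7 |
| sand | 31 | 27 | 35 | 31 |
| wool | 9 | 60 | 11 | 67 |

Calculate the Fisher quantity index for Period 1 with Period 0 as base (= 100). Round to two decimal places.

87.14

Laspeyres component (base-period weights):
ΣP(Period 0)Q(Period 1) = 438×2 + 594×7 + 31×31 + 9×67 = 876 + 4158 + 961 + 603 = 6598
ΣP(Period 0)Q(Period 0) = 438×2 + 594×9 + 31×27 + 9×60 = 876 + 5346 + 837 + 540 = 7599
L = 6598 / 7599 × 100 = 86.8272
Paasche component (current-period weights):
ΣP(Period 1)Q(Period 1) = 378×2 + 590×7 + 35×31 + 11×67 = 756 + 4130 + 1085 + 737 = 6708
ΣP(Period 1)Q(Period 0) = 378×2 + 590×9 + 35×27 + 11×60 = 756 + 5310 + 945 + 660 = 7671
P = 6708 / 7671 × 100 = 87.4462
Fisher = √(L × P) = √(86.8272 × 87.4462) = 87.1362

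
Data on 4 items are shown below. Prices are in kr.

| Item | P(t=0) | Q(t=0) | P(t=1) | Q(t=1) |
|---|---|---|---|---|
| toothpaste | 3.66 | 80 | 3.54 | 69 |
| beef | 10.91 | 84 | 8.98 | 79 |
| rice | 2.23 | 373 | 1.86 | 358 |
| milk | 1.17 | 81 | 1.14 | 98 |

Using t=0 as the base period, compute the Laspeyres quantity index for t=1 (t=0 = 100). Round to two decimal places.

Laspeyres quantity index uses base-period prices as weights.
ΣP(t=0)·Q(t=1) = 3.66×69 + 10.91×79 + 2.23×358 + 1.17×98 = 252.54 + 861.89 + 798.34 + 114.66 = 2027.43
ΣP(t=0)·Q(t=0) = 3.66×80 + 10.91×84 + 2.23×373 + 1.17×81 = 292.8 + 916.44 + 831.79 + 94.77 = 2135.8
Index = 2027.43 / 2135.8 × 100 = 94.9260

94.93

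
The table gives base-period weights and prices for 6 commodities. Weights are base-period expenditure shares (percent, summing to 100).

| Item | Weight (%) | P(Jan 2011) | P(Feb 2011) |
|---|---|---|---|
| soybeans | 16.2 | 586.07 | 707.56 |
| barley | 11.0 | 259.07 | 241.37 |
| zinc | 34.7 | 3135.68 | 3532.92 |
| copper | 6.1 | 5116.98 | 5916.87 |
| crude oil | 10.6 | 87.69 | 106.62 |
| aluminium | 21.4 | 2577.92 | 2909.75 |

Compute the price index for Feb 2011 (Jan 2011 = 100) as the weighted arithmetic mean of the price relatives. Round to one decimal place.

113.0

soybeans: 16.2 × (707.56/586.07) = 16.2 × 1.207296 = 19.5582
barley: 11.0 × (241.37/259.07) = 11.0 × 0.931679 = 10.2485
zinc: 34.7 × (3532.92/3135.68) = 34.7 × 1.126684 = 39.0959
copper: 6.1 × (5916.87/5116.98) = 6.1 × 1.156321 = 7.0536
crude oil: 10.6 × (106.62/87.69) = 10.6 × 1.215874 = 12.8883
aluminium: 21.4 × (2909.75/2577.92) = 21.4 × 1.128720 = 24.1546
Index = Σ wᵢ·(p₁ᵢ/p₀ᵢ) = 19.5582 + 10.2485 + 39.0959 + 7.0536 + 12.8883 + 24.1546 = 112.9990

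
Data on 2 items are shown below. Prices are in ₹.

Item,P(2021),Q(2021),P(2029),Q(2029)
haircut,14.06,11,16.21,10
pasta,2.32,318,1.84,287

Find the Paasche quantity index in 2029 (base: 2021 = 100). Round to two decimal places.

Paasche quantity index uses current-period prices as weights.
ΣP(2029)·Q(2029) = 16.21×10 + 1.84×287 = 162.1 + 528.08 = 690.18
ΣP(2029)·Q(2021) = 16.21×11 + 1.84×318 = 178.31 + 585.12 = 763.43
Index = 690.18 / 763.43 × 100 = 90.4051

90.41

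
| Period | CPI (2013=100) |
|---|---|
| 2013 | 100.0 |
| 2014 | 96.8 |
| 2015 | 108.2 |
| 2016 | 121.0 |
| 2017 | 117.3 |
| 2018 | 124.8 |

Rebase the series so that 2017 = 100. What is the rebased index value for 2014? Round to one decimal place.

Rebased(2014) = 96.8 / 117.3 × 100 = 82.5234

82.5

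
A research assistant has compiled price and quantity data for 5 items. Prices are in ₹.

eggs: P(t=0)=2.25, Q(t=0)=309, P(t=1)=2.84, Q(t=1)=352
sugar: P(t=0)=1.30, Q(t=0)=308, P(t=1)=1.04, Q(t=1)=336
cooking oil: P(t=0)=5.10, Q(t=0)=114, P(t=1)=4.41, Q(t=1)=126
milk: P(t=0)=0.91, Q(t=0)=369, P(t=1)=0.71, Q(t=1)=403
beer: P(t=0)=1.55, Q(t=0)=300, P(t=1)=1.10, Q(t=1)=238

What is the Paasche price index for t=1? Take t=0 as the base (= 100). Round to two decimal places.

94.08

Paasche price index uses current-period quantities as weights.
ΣP(t=1)·Q(t=1) = 2.84×352 + 1.04×336 + 4.41×126 + 0.71×403 + 1.10×238 = 999.68 + 349.44 + 555.66 + 286.13 + 261.8 = 2452.71
ΣP(t=0)·Q(t=1) = 2.25×352 + 1.30×336 + 5.10×126 + 0.91×403 + 1.55×238 = 792 + 436.8 + 642.6 + 366.73 + 368.9 = 2607.03
Index = 2452.71 / 2607.03 × 100 = 94.0806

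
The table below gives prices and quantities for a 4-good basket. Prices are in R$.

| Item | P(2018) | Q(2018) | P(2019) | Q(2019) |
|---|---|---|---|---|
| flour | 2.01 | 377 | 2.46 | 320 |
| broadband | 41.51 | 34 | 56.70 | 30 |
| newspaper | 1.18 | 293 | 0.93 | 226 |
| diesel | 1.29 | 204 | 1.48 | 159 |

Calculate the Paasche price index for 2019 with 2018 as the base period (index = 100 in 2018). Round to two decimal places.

Paasche price index uses current-period quantities as weights.
ΣP(2019)·Q(2019) = 2.46×320 + 56.70×30 + 0.93×226 + 1.48×159 = 787.2 + 1701 + 210.18 + 235.32 = 2933.7
ΣP(2018)·Q(2019) = 2.01×320 + 41.51×30 + 1.18×226 + 1.29×159 = 643.2 + 1245.3 + 266.68 + 205.11 = 2360.29
Index = 2933.7 / 2360.29 × 100 = 124.2940

124.29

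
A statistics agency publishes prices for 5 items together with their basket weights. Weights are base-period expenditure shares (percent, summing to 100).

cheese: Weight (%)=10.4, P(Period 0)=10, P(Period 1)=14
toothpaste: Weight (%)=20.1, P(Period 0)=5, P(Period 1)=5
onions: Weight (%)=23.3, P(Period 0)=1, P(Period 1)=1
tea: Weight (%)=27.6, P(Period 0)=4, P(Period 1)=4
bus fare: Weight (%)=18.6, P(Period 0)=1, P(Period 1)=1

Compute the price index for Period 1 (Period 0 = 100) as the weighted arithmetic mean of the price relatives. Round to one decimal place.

104.2

cheese: 10.4 × (14/10) = 10.4 × 1.400000 = 14.5600
toothpaste: 20.1 × (5/5) = 20.1 × 1.000000 = 20.1000
onions: 23.3 × (1/1) = 23.3 × 1.000000 = 23.3000
tea: 27.6 × (4/4) = 27.6 × 1.000000 = 27.6000
bus fare: 18.6 × (1/1) = 18.6 × 1.000000 = 18.6000
Index = Σ wᵢ·(p₁ᵢ/p₀ᵢ) = 14.5600 + 20.1000 + 23.3000 + 27.6000 + 18.6000 = 104.1600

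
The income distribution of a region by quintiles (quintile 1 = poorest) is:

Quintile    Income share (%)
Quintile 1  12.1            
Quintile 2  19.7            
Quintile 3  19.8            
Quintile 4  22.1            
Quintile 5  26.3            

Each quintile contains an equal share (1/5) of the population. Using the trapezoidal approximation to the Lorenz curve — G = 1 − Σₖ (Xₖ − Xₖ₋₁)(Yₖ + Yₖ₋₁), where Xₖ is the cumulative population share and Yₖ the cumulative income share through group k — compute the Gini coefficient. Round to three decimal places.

Cumulative income shares Yₖ: 0.1210, 0.3180, 0.5160, 0.7370, 1.0000
Σ (Xₖ−Xₖ₋₁)(Yₖ+Yₖ₋₁) = (1/5)(0.1210+0.0000) + (1/5)(0.3180+0.1210) + (1/5)(0.5160+0.3180) + (1/5)(0.7370+0.5160) + (1/5)(1.0000+0.7370)
  = 0.0242 + 0.0878 + 0.1668 + 0.2506 + 0.3474 = 0.8768
G = 1 − 0.8768 = 0.1232

0.123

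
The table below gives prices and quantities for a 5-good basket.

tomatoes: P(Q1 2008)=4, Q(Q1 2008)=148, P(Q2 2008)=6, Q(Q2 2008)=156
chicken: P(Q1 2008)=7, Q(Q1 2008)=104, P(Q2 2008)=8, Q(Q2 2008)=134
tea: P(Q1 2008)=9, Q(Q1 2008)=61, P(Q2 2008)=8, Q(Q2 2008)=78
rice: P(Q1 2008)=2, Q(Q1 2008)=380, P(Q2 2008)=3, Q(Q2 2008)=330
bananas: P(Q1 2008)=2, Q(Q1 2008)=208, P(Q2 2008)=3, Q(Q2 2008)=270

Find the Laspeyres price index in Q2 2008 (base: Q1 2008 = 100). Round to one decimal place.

130.4

Laspeyres price index uses base-period quantities as weights.
ΣP(Q2 2008)·Q(Q1 2008) = 6×148 + 8×104 + 8×61 + 3×380 + 3×208 = 888 + 832 + 488 + 1140 + 624 = 3972
ΣP(Q1 2008)·Q(Q1 2008) = 4×148 + 7×104 + 9×61 + 2×380 + 2×208 = 592 + 728 + 549 + 760 + 416 = 3045
Index = 3972 / 3045 × 100 = 130.4433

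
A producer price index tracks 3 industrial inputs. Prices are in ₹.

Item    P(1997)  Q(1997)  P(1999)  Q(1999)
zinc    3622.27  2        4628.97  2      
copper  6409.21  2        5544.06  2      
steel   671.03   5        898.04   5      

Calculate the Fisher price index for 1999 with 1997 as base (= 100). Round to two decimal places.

Laspeyres component (base-period weights):
ΣP(1999)Q(1997) = 4628.97×2 + 5544.06×2 + 898.04×5 = 9257.94 + 11088.12 + 4490.2 = 24836.26
ΣP(1997)Q(1997) = 3622.27×2 + 6409.21×2 + 671.03×5 = 7244.54 + 12818.42 + 3355.15 = 23418.11
L = 24836.26 / 23418.11 × 100 = 106.0558
Paasche component (current-period weights):
ΣP(1999)Q(1999) = 4628.97×2 + 5544.06×2 + 898.04×5 = 9257.94 + 11088.12 + 4490.2 = 24836.26
ΣP(1997)Q(1999) = 3622.27×2 + 6409.21×2 + 671.03×5 = 7244.54 + 12818.42 + 3355.15 = 23418.11
P = 24836.26 / 23418.11 × 100 = 106.0558
Fisher = √(L × P) = √(106.0558 × 106.0558) = 106.0558

106.06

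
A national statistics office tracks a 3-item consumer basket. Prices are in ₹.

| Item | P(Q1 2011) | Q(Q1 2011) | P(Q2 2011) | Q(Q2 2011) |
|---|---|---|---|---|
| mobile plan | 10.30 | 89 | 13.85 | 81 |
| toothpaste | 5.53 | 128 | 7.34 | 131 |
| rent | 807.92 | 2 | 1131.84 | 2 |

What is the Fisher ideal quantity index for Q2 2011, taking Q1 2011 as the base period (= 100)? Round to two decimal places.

97.98

Laspeyres component (base-period weights):
ΣP(Q1 2011)Q(Q2 2011) = 10.30×81 + 5.53×131 + 807.92×2 = 834.3 + 724.43 + 1615.84 = 3174.57
ΣP(Q1 2011)Q(Q1 2011) = 10.30×89 + 5.53×128 + 807.92×2 = 916.7 + 707.84 + 1615.84 = 3240.38
L = 3174.57 / 3240.38 × 100 = 97.9691
Paasche component (current-period weights):
ΣP(Q2 2011)Q(Q2 2011) = 13.85×81 + 7.34×131 + 1131.84×2 = 1121.85 + 961.54 + 2263.68 = 4347.07
ΣP(Q2 2011)Q(Q1 2011) = 13.85×89 + 7.34×128 + 1131.84×2 = 1232.65 + 939.52 + 2263.68 = 4435.85
P = 4347.07 / 4435.85 × 100 = 97.9986
Fisher = √(L × P) = √(97.9691 × 97.9986) = 97.9838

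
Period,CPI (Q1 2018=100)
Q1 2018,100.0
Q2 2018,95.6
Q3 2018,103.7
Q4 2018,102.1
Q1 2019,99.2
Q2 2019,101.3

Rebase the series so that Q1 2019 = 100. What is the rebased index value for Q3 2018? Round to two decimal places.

Rebased(Q3 2018) = 103.7 / 99.2 × 100 = 104.5363

104.54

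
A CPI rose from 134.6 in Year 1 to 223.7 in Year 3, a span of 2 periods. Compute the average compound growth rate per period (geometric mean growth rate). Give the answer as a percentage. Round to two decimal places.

28.92%

Growth factor = (223.7/134.6)^(1/2) = (1.661961)^(1/2) = 1.289171
Growth rate = 1.289171 − 1 = 0.289171 = 28.9171%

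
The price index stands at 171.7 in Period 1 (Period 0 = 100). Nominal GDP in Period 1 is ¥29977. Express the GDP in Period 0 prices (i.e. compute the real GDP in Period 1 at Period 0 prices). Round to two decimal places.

17458.94

Real = Nominal ÷ (Index/100) = 29977 ÷ (171.7/100)
     = 29977 ÷ 1.717 = 17458.9400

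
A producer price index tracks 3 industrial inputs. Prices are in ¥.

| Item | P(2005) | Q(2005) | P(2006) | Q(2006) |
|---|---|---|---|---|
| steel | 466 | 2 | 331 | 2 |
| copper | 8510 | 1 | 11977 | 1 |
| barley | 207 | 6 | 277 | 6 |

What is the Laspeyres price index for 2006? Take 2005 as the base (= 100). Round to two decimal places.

Laspeyres price index uses base-period quantities as weights.
ΣP(2006)·Q(2005) = 331×2 + 11977×1 + 277×6 = 662 + 11977 + 1662 = 14301
ΣP(2005)·Q(2005) = 466×2 + 8510×1 + 207×6 = 932 + 8510 + 1242 = 10684
Index = 14301 / 10684 × 100 = 133.8544

133.85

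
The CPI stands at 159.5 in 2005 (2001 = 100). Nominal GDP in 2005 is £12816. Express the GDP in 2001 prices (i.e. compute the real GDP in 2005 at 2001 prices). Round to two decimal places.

8035.11

Real = Nominal ÷ (Index/100) = 12816 ÷ (159.5/100)
     = 12816 ÷ 1.595 = 8035.1097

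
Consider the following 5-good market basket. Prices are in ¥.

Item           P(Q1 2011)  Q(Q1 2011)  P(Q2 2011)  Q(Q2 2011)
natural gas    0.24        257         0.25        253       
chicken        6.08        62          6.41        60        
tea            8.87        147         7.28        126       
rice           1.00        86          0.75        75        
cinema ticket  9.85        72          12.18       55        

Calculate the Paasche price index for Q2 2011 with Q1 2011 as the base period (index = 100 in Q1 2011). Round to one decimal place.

Paasche price index uses current-period quantities as weights.
ΣP(Q2 2011)·Q(Q2 2011) = 0.25×253 + 6.41×60 + 7.28×126 + 0.75×75 + 12.18×55 = 63.25 + 384.6 + 917.28 + 56.25 + 669.9 = 2091.28
ΣP(Q1 2011)·Q(Q2 2011) = 0.24×253 + 6.08×60 + 8.87×126 + 1.00×75 + 9.85×55 = 60.72 + 364.8 + 1117.62 + 75 + 541.75 = 2159.89
Index = 2091.28 / 2159.89 × 100 = 96.8234

96.8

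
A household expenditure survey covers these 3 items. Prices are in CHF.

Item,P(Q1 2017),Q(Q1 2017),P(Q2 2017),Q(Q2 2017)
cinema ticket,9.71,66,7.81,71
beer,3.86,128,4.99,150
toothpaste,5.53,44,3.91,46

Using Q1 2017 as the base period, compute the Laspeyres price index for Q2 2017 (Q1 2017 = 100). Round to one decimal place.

Laspeyres price index uses base-period quantities as weights.
ΣP(Q2 2017)·Q(Q1 2017) = 7.81×66 + 4.99×128 + 3.91×44 = 515.46 + 638.72 + 172.04 = 1326.22
ΣP(Q1 2017)·Q(Q1 2017) = 9.71×66 + 3.86×128 + 5.53×44 = 640.86 + 494.08 + 243.32 = 1378.26
Index = 1326.22 / 1378.26 × 100 = 96.2242

96.2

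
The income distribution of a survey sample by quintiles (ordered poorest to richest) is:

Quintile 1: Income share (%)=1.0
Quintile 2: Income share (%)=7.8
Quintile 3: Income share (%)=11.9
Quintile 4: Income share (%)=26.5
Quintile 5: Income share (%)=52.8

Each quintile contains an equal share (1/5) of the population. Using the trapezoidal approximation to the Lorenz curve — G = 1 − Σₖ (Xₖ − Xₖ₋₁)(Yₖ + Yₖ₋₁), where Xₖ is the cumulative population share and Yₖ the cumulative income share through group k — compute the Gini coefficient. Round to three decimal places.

Cumulative income shares Yₖ: 0.0100, 0.0880, 0.2070, 0.4720, 1.0000
Σ (Xₖ−Xₖ₋₁)(Yₖ+Yₖ₋₁) = (1/5)(0.0100+0.0000) + (1/5)(0.0880+0.0100) + (1/5)(0.2070+0.0880) + (1/5)(0.4720+0.2070) + (1/5)(1.0000+0.4720)
  = 0.0020 + 0.0196 + 0.0590 + 0.1358 + 0.2944 = 0.5108
G = 1 − 0.5108 = 0.4892

0.489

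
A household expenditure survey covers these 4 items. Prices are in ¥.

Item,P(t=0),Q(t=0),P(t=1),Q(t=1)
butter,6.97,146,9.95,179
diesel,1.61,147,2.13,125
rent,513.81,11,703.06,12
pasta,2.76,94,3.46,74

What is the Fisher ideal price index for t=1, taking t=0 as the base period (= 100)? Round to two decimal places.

Laspeyres component (base-period weights):
ΣP(t=1)Q(t=0) = 9.95×146 + 2.13×147 + 703.06×11 + 3.46×94 = 1452.7 + 313.11 + 7733.66 + 325.24 = 9824.71
ΣP(t=0)Q(t=0) = 6.97×146 + 1.61×147 + 513.81×11 + 2.76×94 = 1017.62 + 236.67 + 5651.91 + 259.44 = 7165.64
L = 9824.71 / 7165.64 × 100 = 137.1086
Paasche component (current-period weights):
ΣP(t=1)Q(t=1) = 9.95×179 + 2.13×125 + 703.06×12 + 3.46×74 = 1781.05 + 266.25 + 8436.72 + 256.04 = 10740.06
ΣP(t=0)Q(t=1) = 6.97×179 + 1.61×125 + 513.81×12 + 2.76×74 = 1247.63 + 201.25 + 6165.72 + 204.24 = 7818.84
P = 10740.06 / 7818.84 × 100 = 137.3613
Fisher = √(L × P) = √(137.1086 × 137.3613) = 137.2349

137.23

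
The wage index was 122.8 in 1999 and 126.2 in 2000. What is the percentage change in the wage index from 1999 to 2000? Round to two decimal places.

Change = (126.2 − 122.8) / 122.8 × 100
       = 3.4 / 122.8 × 100 = 2.7687%

2.77%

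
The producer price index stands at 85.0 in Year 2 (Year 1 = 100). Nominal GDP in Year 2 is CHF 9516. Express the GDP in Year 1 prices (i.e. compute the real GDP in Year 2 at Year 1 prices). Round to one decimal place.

11195.3

Real = Nominal ÷ (Index/100) = 9516 ÷ (85.0/100)
     = 9516 ÷ 0.850 = 11195.2941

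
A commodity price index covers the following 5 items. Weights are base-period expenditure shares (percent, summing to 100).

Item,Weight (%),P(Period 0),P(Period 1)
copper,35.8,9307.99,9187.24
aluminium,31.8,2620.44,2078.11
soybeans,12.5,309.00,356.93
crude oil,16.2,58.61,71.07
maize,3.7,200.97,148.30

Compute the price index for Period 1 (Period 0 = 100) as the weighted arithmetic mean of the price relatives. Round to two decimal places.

copper: 35.8 × (9187.24/9307.99) = 35.8 × 0.987027 = 35.3356
aluminium: 31.8 × (2078.11/2620.44) = 31.8 × 0.793039 = 25.2186
soybeans: 12.5 × (356.93/309.00) = 12.5 × 1.155113 = 14.4389
crude oil: 16.2 × (71.07/58.61) = 16.2 × 1.212592 = 19.6440
maize: 3.7 × (148.30/200.97) = 3.7 × 0.737921 = 2.7303
Index = Σ wᵢ·(p₁ᵢ/p₀ᵢ) = 35.3356 + 25.2186 + 14.4389 + 19.6440 + 2.7303 = 97.3674

97.37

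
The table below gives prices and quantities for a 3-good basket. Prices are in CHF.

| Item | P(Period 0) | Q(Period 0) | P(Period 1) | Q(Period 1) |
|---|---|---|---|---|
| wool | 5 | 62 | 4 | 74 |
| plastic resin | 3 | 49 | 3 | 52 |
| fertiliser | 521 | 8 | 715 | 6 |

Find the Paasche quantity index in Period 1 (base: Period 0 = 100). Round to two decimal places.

77.55

Paasche quantity index uses current-period prices as weights.
ΣP(Period 1)·Q(Period 1) = 4×74 + 3×52 + 715×6 = 296 + 156 + 4290 = 4742
ΣP(Period 1)·Q(Period 0) = 4×62 + 3×49 + 715×8 = 248 + 147 + 5720 = 6115
Index = 4742 / 6115 × 100 = 77.5470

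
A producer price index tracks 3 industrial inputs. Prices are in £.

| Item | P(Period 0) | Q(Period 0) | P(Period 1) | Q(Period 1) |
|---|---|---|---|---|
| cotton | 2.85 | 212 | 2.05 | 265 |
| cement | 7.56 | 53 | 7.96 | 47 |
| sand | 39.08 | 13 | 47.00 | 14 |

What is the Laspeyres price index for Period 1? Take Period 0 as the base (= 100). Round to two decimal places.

Laspeyres price index uses base-period quantities as weights.
ΣP(Period 1)·Q(Period 0) = 2.05×212 + 7.96×53 + 47.00×13 = 434.6 + 421.88 + 611 = 1467.48
ΣP(Period 0)·Q(Period 0) = 2.85×212 + 7.56×53 + 39.08×13 = 604.2 + 400.68 + 508.04 = 1512.92
Index = 1467.48 / 1512.92 × 100 = 96.9965

97.00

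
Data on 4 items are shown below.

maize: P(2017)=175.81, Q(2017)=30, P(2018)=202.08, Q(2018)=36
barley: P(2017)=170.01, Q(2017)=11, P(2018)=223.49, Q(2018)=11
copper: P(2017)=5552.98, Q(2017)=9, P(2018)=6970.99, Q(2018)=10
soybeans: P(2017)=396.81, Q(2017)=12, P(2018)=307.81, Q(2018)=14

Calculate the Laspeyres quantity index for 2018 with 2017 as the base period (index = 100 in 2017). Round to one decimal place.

Laspeyres quantity index uses base-period prices as weights.
ΣP(2017)·Q(2018) = 175.81×36 + 170.01×11 + 5552.98×10 + 396.81×14 = 6329.16 + 1870.11 + 55529.8 + 5555.34 = 69284.41
ΣP(2017)·Q(2017) = 175.81×30 + 170.01×11 + 5552.98×9 + 396.81×12 = 5274.3 + 1870.11 + 49976.82 + 4761.72 = 61882.95
Index = 69284.41 / 61882.95 × 100 = 111.9604

112.0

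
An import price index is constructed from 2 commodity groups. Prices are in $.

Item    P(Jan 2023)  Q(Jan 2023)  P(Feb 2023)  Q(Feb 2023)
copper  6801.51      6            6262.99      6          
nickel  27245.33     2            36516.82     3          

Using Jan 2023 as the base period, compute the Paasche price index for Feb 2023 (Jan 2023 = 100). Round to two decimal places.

120.06

Paasche price index uses current-period quantities as weights.
ΣP(Feb 2023)·Q(Feb 2023) = 6262.99×6 + 36516.82×3 = 37577.94 + 109550.46 = 147128.4
ΣP(Jan 2023)·Q(Feb 2023) = 6801.51×6 + 27245.33×3 = 40809.06 + 81735.99 = 122545.05
Index = 147128.4 / 122545.05 × 100 = 120.0607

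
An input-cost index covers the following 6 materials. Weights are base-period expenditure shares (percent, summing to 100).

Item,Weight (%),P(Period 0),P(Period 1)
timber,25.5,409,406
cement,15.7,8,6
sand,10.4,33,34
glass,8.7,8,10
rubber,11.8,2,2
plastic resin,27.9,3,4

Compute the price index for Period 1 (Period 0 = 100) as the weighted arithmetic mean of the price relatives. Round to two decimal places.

107.68

timber: 25.5 × (406/409) = 25.5 × 0.992665 = 25.3130
cement: 15.7 × (6/8) = 15.7 × 0.750000 = 11.7750
sand: 10.4 × (34/33) = 10.4 × 1.030303 = 10.7152
glass: 8.7 × (10/8) = 8.7 × 1.250000 = 10.8750
rubber: 11.8 × (2/2) = 11.8 × 1.000000 = 11.8000
plastic resin: 27.9 × (4/3) = 27.9 × 1.333333 = 37.2000
Index = Σ wᵢ·(p₁ᵢ/p₀ᵢ) = 25.3130 + 11.7750 + 10.7152 + 10.8750 + 11.8000 + 37.2000 = 107.6781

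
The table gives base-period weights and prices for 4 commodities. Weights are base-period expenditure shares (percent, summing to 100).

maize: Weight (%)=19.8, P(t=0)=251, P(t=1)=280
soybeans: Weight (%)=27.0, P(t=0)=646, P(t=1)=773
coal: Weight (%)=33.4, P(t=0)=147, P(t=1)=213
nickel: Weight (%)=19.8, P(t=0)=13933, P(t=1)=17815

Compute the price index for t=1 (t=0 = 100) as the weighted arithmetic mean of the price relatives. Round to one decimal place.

128.1

maize: 19.8 × (280/251) = 19.8 × 1.115538 = 22.0876
soybeans: 27.0 × (773/646) = 27.0 × 1.196594 = 32.3080
coal: 33.4 × (213/147) = 33.4 × 1.448980 = 48.3959
nickel: 19.8 × (17815/13933) = 19.8 × 1.278619 = 25.3167
Index = Σ wᵢ·(p₁ᵢ/p₀ᵢ) = 22.0876 + 32.3080 + 48.3959 + 25.3167 = 128.1083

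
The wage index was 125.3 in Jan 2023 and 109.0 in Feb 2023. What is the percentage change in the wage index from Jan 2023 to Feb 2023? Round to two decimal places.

-13.01%

Change = (109.0 − 125.3) / 125.3 × 100
       = -16.3 / 125.3 × 100 = -13.0088%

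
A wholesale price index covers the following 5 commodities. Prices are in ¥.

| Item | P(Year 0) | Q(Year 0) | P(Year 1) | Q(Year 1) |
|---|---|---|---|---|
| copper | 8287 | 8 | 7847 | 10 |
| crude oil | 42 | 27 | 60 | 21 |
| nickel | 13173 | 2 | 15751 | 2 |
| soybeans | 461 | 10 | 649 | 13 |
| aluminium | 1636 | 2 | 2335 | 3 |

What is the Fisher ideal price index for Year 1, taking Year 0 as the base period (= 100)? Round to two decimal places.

Laspeyres component (base-period weights):
ΣP(Year 1)Q(Year 0) = 7847×8 + 60×27 + 15751×2 + 649×10 + 2335×2 = 62776 + 1620 + 31502 + 6490 + 4670 = 107058
ΣP(Year 0)Q(Year 0) = 8287×8 + 42×27 + 13173×2 + 461×10 + 1636×2 = 66296 + 1134 + 26346 + 4610 + 3272 = 101658
L = 107058 / 101658 × 100 = 105.3119
Paasche component (current-period weights):
ΣP(Year 1)Q(Year 1) = 7847×10 + 60×21 + 15751×2 + 649×13 + 2335×3 = 78470 + 1260 + 31502 + 8437 + 7005 = 126674
ΣP(Year 0)Q(Year 1) = 8287×10 + 42×21 + 13173×2 + 461×13 + 1636×3 = 82870 + 882 + 26346 + 5993 + 4908 = 120999
P = 126674 / 120999 × 100 = 104.6901
Fisher = √(L × P) = √(105.3119 × 104.6901) = 105.0006

105.00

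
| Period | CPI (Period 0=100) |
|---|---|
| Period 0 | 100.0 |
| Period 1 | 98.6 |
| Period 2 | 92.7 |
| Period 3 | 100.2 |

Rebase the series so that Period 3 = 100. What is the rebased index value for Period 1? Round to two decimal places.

98.40

Rebased(Period 1) = 98.6 / 100.2 × 100 = 98.4032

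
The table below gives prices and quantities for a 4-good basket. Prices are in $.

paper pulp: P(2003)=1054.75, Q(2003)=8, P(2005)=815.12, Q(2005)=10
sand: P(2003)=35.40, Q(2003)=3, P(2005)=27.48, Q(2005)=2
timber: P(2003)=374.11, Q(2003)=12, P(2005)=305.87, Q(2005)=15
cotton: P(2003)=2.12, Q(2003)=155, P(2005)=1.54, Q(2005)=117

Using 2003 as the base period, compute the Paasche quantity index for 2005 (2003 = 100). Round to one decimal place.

123.4

Paasche quantity index uses current-period prices as weights.
ΣP(2005)·Q(2005) = 815.12×10 + 27.48×2 + 305.87×15 + 1.54×117 = 8151.2 + 54.96 + 4588.05 + 180.18 = 12974.39
ΣP(2005)·Q(2003) = 815.12×8 + 27.48×3 + 305.87×12 + 1.54×155 = 6520.96 + 82.44 + 3670.44 + 238.7 = 10512.54
Index = 12974.39 / 10512.54 × 100 = 123.4182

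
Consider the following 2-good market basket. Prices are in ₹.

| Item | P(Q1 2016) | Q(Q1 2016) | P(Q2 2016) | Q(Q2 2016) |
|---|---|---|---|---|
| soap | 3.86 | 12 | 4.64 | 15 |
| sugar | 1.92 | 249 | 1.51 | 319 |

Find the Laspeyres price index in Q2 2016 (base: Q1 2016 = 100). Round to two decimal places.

82.32

Laspeyres price index uses base-period quantities as weights.
ΣP(Q2 2016)·Q(Q1 2016) = 4.64×12 + 1.51×249 = 55.68 + 375.99 = 431.67
ΣP(Q1 2016)·Q(Q1 2016) = 3.86×12 + 1.92×249 = 46.32 + 478.08 = 524.4
Index = 431.67 / 524.4 × 100 = 82.3169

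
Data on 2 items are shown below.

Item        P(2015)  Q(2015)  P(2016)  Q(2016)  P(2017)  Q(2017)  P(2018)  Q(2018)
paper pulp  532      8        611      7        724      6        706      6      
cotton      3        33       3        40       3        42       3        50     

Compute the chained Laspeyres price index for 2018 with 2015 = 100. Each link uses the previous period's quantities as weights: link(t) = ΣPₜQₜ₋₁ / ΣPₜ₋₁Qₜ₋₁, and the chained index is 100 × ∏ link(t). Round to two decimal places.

Link 2015→2016:
ΣP(2016)Q(2015) = 611×8 + 3×33 = 4888 + 99 = 4987
ΣP(2015)Q(2015) = 532×8 + 3×33 = 4256 + 99 = 4355
link = 4987/4355 = 1.145121
Link 2016→2017:
ΣP(2017)Q(2016) = 724×7 + 3×40 = 5068 + 120 = 5188
ΣP(2016)Q(2016) = 611×7 + 3×40 = 4277 + 120 = 4397
link = 5188/4397 = 1.179895
Link 2017→2018:
ΣP(2018)Q(2017) = 706×6 + 3×42 = 4236 + 126 = 4362
ΣP(2017)Q(2017) = 724×6 + 3×42 = 4344 + 126 = 4470
link = 4362/4470 = 0.975839
Chained index = 100 × 1.145121 × 1.179895 × 0.975839 = 131.8478

131.85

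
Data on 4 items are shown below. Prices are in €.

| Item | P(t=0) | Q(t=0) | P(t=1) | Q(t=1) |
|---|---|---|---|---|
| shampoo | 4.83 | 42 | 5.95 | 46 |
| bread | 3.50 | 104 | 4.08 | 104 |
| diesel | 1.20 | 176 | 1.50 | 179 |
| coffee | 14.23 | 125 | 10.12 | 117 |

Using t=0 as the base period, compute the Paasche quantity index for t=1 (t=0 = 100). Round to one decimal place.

Paasche quantity index uses current-period prices as weights.
ΣP(t=1)·Q(t=1) = 5.95×46 + 4.08×104 + 1.50×179 + 10.12×117 = 273.7 + 424.32 + 268.5 + 1184.04 = 2150.56
ΣP(t=1)·Q(t=0) = 5.95×42 + 4.08×104 + 1.50×176 + 10.12×125 = 249.9 + 424.32 + 264 + 1265 = 2203.22
Index = 2150.56 / 2203.22 × 100 = 97.6099

97.6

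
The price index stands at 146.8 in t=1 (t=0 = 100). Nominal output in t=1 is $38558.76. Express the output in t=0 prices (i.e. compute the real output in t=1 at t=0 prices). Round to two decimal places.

Real = Nominal ÷ (Index/100) = 38558.76 ÷ (146.8/100)
     = 38558.76 ÷ 1.468 = 26266.1853

26266.19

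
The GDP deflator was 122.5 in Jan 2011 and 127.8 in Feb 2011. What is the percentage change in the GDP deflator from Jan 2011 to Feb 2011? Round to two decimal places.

Change = (127.8 − 122.5) / 122.5 × 100
       = 5.3 / 122.5 × 100 = 4.3265%

4.33%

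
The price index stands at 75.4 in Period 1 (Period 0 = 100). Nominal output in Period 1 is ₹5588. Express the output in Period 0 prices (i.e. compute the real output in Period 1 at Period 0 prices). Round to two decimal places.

Real = Nominal ÷ (Index/100) = 5588 ÷ (75.4/100)
     = 5588 ÷ 0.754 = 7411.1406

7411.14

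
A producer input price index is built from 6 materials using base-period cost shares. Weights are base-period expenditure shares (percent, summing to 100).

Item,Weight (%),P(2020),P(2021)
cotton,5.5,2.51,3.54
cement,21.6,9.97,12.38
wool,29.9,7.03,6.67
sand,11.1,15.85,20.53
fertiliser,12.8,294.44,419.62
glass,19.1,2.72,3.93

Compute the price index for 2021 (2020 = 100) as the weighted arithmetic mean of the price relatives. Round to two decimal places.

cotton: 5.5 × (3.54/2.51) = 5.5 × 1.410359 = 7.7570
cement: 21.6 × (12.38/9.97) = 21.6 × 1.241725 = 26.8213
wool: 29.9 × (6.67/7.03) = 29.9 × 0.948791 = 28.3688
sand: 11.1 × (20.53/15.85) = 11.1 × 1.295268 = 14.3775
fertiliser: 12.8 × (419.62/294.44) = 12.8 × 1.425146 = 18.2419
glass: 19.1 × (3.93/2.72) = 19.1 × 1.444853 = 27.5967
Index = Σ wᵢ·(p₁ᵢ/p₀ᵢ) = 7.7570 + 26.8213 + 28.3688 + 14.3775 + 18.2419 + 27.5967 = 123.1631

123.16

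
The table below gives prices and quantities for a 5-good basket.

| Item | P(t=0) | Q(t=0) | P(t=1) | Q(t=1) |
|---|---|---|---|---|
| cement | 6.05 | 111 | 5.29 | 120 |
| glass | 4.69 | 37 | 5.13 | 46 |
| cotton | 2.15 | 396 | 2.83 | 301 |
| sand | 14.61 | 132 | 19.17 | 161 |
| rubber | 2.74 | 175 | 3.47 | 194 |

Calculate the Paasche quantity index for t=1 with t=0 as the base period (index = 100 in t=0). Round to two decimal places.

108.87

Paasche quantity index uses current-period prices as weights.
ΣP(t=1)·Q(t=1) = 5.29×120 + 5.13×46 + 2.83×301 + 19.17×161 + 3.47×194 = 634.8 + 235.98 + 851.83 + 3086.37 + 673.18 = 5482.16
ΣP(t=1)·Q(t=0) = 5.29×111 + 5.13×37 + 2.83×396 + 19.17×132 + 3.47×175 = 587.19 + 189.81 + 1120.68 + 2530.44 + 607.25 = 5035.37
Index = 5482.16 / 5035.37 × 100 = 108.8730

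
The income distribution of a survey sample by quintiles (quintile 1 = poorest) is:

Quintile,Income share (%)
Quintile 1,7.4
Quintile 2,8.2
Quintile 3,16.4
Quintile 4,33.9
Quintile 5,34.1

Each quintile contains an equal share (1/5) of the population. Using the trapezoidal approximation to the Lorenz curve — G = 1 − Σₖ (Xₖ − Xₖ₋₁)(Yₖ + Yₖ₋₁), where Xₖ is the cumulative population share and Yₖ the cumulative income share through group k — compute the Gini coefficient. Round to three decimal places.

0.316

Cumulative income shares Yₖ: 0.0740, 0.1560, 0.3200, 0.6590, 1.0000
Σ (Xₖ−Xₖ₋₁)(Yₖ+Yₖ₋₁) = (1/5)(0.0740+0.0000) + (1/5)(0.1560+0.0740) + (1/5)(0.3200+0.1560) + (1/5)(0.6590+0.3200) + (1/5)(1.0000+0.6590)
  = 0.0148 + 0.0460 + 0.0952 + 0.1958 + 0.3318 = 0.6836
G = 1 − 0.6836 = 0.3164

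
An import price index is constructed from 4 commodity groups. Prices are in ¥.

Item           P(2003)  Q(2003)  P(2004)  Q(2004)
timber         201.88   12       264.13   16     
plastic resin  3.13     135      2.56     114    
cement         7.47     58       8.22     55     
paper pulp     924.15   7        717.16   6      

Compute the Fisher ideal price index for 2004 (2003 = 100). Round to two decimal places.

94.79

Laspeyres component (base-period weights):
ΣP(2004)Q(2003) = 264.13×12 + 2.56×135 + 8.22×58 + 717.16×7 = 3169.56 + 345.6 + 476.76 + 5020.12 = 9012.04
ΣP(2003)Q(2003) = 201.88×12 + 3.13×135 + 7.47×58 + 924.15×7 = 2422.56 + 422.55 + 433.26 + 6469.05 = 9747.42
L = 9012.04 / 9747.42 × 100 = 92.4556
Paasche component (current-period weights):
ΣP(2004)Q(2004) = 264.13×16 + 2.56×114 + 8.22×55 + 717.16×6 = 4226.08 + 291.84 + 452.1 + 4302.96 = 9272.98
ΣP(2003)Q(2004) = 201.88×16 + 3.13×114 + 7.47×55 + 924.15×6 = 3230.08 + 356.82 + 410.85 + 5544.9 = 9542.65
P = 9272.98 / 9542.65 × 100 = 97.1741
Fisher = √(L × P) = √(92.4556 × 97.1741) = 94.7855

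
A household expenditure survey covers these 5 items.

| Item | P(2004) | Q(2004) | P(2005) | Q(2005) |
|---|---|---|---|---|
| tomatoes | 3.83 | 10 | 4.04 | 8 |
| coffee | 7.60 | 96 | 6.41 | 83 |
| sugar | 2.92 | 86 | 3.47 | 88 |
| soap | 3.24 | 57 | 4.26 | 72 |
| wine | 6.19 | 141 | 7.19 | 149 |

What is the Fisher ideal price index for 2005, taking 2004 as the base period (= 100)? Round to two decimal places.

107.42

Laspeyres component (base-period weights):
ΣP(2005)Q(2004) = 4.04×10 + 6.41×96 + 3.47×86 + 4.26×57 + 7.19×141 = 40.4 + 615.36 + 298.42 + 242.82 + 1013.79 = 2210.79
ΣP(2004)Q(2004) = 3.83×10 + 7.60×96 + 2.92×86 + 3.24×57 + 6.19×141 = 38.3 + 729.6 + 251.12 + 184.68 + 872.79 = 2076.49
L = 2210.79 / 2076.49 × 100 = 106.4676
Paasche component (current-period weights):
ΣP(2005)Q(2005) = 4.04×8 + 6.41×83 + 3.47×88 + 4.26×72 + 7.19×149 = 32.32 + 532.03 + 305.36 + 306.72 + 1071.31 = 2247.74
ΣP(2004)Q(2005) = 3.83×8 + 7.60×83 + 2.92×88 + 3.24×72 + 6.19×149 = 30.64 + 630.8 + 256.96 + 233.28 + 922.31 = 2073.99
P = 2247.74 / 2073.99 × 100 = 108.3776
Fisher = √(L × P) = √(106.4676 × 108.3776) = 107.4184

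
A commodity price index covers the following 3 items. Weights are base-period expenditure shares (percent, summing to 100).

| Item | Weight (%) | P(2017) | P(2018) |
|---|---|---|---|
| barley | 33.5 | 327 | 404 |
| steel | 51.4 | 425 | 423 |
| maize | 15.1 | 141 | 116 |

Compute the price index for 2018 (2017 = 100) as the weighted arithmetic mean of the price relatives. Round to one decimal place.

barley: 33.5 × (404/327) = 33.5 × 1.235474 = 41.3884
steel: 51.4 × (423/425) = 51.4 × 0.995294 = 51.1581
maize: 15.1 × (116/141) = 15.1 × 0.822695 = 12.4227
Index = Σ wᵢ·(p₁ᵢ/p₀ᵢ) = 41.3884 + 51.1581 + 12.4227 = 104.9692

105.0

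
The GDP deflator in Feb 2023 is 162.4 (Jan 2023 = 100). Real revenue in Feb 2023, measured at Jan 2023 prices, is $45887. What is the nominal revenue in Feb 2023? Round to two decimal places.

74520.49

Nominal = Real × (Index/100) = 45887 × (162.4/100)
        = 45887 × 1.624 = 74520.4880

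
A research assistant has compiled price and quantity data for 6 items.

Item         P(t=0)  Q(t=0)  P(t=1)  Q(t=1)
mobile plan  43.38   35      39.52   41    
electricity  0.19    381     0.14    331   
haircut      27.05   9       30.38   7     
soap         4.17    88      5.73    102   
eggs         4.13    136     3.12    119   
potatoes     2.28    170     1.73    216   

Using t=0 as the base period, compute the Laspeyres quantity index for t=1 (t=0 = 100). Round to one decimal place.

Laspeyres quantity index uses base-period prices as weights.
ΣP(t=0)·Q(t=1) = 43.38×41 + 0.19×331 + 27.05×7 + 4.17×102 + 4.13×119 + 2.28×216 = 1778.58 + 62.89 + 189.35 + 425.34 + 491.47 + 492.48 = 3440.11
ΣP(t=0)·Q(t=0) = 43.38×35 + 0.19×381 + 27.05×9 + 4.17×88 + 4.13×136 + 2.28×170 = 1518.3 + 72.39 + 243.45 + 366.96 + 561.68 + 387.6 = 3150.38
Index = 3440.11 / 3150.38 × 100 = 109.1967

109.2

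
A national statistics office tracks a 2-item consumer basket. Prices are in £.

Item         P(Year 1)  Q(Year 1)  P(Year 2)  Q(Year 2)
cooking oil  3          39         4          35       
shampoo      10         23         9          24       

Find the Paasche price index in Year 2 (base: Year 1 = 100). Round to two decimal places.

103.19

Paasche price index uses current-period quantities as weights.
ΣP(Year 2)·Q(Year 2) = 4×35 + 9×24 = 140 + 216 = 356
ΣP(Year 1)·Q(Year 2) = 3×35 + 10×24 = 105 + 240 = 345
Index = 356 / 345 × 100 = 103.1884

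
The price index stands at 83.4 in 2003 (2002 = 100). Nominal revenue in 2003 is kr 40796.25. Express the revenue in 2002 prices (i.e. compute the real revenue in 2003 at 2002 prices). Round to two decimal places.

48916.37

Real = Nominal ÷ (Index/100) = 40796.25 ÷ (83.4/100)
     = 40796.25 ÷ 0.834 = 48916.3669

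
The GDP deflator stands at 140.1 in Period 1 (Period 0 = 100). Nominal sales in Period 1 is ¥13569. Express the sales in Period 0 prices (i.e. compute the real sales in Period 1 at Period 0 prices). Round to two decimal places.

Real = Nominal ÷ (Index/100) = 13569 ÷ (140.1/100)
     = 13569 ÷ 1.401 = 9685.2248

9685.22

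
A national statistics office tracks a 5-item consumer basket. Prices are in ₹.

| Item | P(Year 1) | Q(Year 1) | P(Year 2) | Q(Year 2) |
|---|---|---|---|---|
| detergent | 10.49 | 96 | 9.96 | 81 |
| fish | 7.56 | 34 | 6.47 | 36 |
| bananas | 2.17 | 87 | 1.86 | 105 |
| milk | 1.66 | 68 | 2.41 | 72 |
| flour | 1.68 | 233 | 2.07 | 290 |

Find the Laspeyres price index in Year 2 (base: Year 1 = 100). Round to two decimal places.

Laspeyres price index uses base-period quantities as weights.
ΣP(Year 2)·Q(Year 1) = 9.96×96 + 6.47×34 + 1.86×87 + 2.41×68 + 2.07×233 = 956.16 + 219.98 + 161.82 + 163.88 + 482.31 = 1984.15
ΣP(Year 1)·Q(Year 1) = 10.49×96 + 7.56×34 + 2.17×87 + 1.66×68 + 1.68×233 = 1007.04 + 257.04 + 188.79 + 112.88 + 391.44 = 1957.19
Index = 1984.15 / 1957.19 × 100 = 101.3775

101.38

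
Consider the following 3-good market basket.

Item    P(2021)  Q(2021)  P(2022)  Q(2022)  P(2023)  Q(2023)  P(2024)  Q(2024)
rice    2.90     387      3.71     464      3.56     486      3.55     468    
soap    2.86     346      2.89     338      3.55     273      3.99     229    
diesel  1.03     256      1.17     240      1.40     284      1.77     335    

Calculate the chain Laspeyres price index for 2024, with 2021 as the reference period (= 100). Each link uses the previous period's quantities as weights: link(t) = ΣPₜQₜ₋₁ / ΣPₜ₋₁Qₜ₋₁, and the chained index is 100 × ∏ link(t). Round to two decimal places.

131.97

Link 2021→2022:
ΣP(2022)Q(2021) = 3.71×387 + 2.89×346 + 1.17×256 = 1435.77 + 999.94 + 299.52 = 2735.23
ΣP(2021)Q(2021) = 2.90×387 + 2.86×346 + 1.03×256 = 1122.3 + 989.56 + 263.68 = 2375.54
link = 2735.23/2375.54 = 1.151414
Link 2022→2023:
ΣP(2023)Q(2022) = 3.56×464 + 3.55×338 + 1.40×240 = 1651.84 + 1199.9 + 336 = 3187.74
ΣP(2022)Q(2022) = 3.71×464 + 2.89×338 + 1.17×240 = 1721.44 + 976.82 + 280.8 = 2979.06
link = 3187.74/2979.06 = 1.070049
Link 2023→2024:
ΣP(2024)Q(2023) = 3.55×486 + 3.99×273 + 1.77×284 = 1725.3 + 1089.27 + 502.68 = 3317.25
ΣP(2023)Q(2023) = 3.56×486 + 3.55×273 + 1.40×284 = 1730.16 + 969.15 + 397.6 = 3096.91
link = 3317.25/3096.91 = 1.071148
Chained index = 100 × 1.151414 × 1.070049 × 1.071148 = 131.9729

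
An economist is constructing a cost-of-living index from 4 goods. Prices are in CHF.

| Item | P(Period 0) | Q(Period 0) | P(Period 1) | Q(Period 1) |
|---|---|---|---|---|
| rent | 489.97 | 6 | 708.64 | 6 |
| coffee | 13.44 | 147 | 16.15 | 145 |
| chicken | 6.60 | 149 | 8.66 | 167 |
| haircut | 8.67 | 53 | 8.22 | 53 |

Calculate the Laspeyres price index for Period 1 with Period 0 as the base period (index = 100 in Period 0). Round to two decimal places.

Laspeyres price index uses base-period quantities as weights.
ΣP(Period 1)·Q(Period 0) = 708.64×6 + 16.15×147 + 8.66×149 + 8.22×53 = 4251.84 + 2374.05 + 1290.34 + 435.66 = 8351.89
ΣP(Period 0)·Q(Period 0) = 489.97×6 + 13.44×147 + 6.60×149 + 8.67×53 = 2939.82 + 1975.68 + 983.4 + 459.51 = 6358.41
Index = 8351.89 / 6358.41 × 100 = 131.3519

131.35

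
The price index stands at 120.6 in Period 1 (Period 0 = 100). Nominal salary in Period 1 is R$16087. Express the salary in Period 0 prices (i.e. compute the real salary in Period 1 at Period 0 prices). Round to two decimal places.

Real = Nominal ÷ (Index/100) = 16087 ÷ (120.6/100)
     = 16087 ÷ 1.206 = 13339.1376

13339.14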